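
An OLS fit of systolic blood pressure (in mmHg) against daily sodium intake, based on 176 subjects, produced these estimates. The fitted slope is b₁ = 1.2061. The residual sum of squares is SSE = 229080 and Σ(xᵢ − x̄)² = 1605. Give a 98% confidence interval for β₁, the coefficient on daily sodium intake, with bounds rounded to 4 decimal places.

MSE = SSE/(n − 2) = 229080/174 = 1316.55.
SE(b₁) = √(MSE/Sₓₓ) = √(1316.55/1605) = 0.905694.
df = n − 2 = 174.
t* = t_{0.01, 174} = 2.34797.
Margin = t* × SE = 2.34797 × 0.905694 = 2.126542.
CI: 1.2061 ± 2.126542 → (-0.9204, 3.3326).
With 98% confidence, each one-unit increase in daily sodium intake is associated with a change of between -0.9204 and 3.3326 mmHg in systolic blood pressure.

(-0.9204, 3.3326)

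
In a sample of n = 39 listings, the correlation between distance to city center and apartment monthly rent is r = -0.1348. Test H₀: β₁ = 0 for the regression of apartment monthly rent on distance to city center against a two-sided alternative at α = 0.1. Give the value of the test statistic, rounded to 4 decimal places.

t = r·√(n − 2)/√(1 − r²) = -0.1348·√37/√0.981829 = -0.8275.
df = n − 2 = 37.
Two-sided p ≈ 0.4133, which is ≥ 0.1, so fail to reject H₀.
The data do not give significant evidence of a linear association between distance to city center and apartment monthly rent.

t = -0.8275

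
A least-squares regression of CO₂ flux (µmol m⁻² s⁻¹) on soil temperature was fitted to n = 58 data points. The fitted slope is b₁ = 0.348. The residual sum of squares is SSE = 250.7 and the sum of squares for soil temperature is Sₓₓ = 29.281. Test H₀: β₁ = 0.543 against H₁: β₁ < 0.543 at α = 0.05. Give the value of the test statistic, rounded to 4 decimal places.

t = -0.4987

MSE = SSE/(n − 2) = 250.7/56 = 4.47679.
SE(b₁) = √(MSE/Sₓₓ) = √(4.47679/29.281) = 0.391012.
t = (0.348 − 0.543) / 0.391012 = -0.4987.
df = n − 2 = 56.
One-sided p ≈ 0.3100, which is ≥ 0.05, so fail to reject H₀.
The data do not give significant evidence that the true slope on soil temperature is below 0.543 µmol m⁻² s⁻¹ per unit.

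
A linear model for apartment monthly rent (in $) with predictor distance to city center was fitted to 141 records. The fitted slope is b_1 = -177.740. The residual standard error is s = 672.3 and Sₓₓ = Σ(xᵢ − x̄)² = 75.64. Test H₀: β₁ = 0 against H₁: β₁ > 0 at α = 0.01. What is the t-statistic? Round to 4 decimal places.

t = -2.2993

SE(b_1) = s/√Sₓₓ = 672.3/√75.64 = 77.3014.
t = -177.740 / 77.3014 = -2.2993.
df = n − 2 = 139.
One-sided p ≈ 0.9885, which is ≥ 0.01, so fail to reject H₀.
The data do not give significant evidence that the true slope on distance to city center is positive.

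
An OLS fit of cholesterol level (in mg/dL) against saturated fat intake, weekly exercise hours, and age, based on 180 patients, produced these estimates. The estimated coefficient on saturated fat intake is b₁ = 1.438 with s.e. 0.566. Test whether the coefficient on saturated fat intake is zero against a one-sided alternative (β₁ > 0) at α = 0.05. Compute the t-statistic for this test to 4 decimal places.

t = 2.5406

H₀: β₁ = 0 vs H₁: β₁ > 0.
t = (b₁ − β₁⁰)/SE = 1.438 / 0.566 = 2.5406.
df = n − k − 1 = 180 − 3 − 1 = 176.
One-sided p ≈ 0.0060, which is < 0.05, so reject H₀.
There is evidence that the true slope on saturated fat intake is positive, holding the other predictors fixed.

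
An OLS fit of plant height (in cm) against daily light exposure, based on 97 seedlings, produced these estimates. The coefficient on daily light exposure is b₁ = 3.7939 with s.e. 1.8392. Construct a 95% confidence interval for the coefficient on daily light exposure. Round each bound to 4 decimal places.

df = n − 2 = 97 − 2 = 95.
t* = t_{0.025, 95} = 1.985251.
Margin = t* × SE = 1.985251 × 1.8392 = 3.651274.
CI: 3.7939 ± 3.651274 → (0.1426, 7.4452).
With 95% confidence, each one-unit increase in daily light exposure is associated with a change of between 0.1426 and 7.4452 cm in plant height.

(0.1426, 7.4452)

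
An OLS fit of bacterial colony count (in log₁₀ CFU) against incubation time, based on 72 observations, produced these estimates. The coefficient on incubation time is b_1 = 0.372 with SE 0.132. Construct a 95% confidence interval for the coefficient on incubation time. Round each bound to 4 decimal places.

df = n − 2 = 72 − 2 = 70.
t* = t_{0.025, 70} = 1.994437.
Margin = t* × SE = 1.994437 × 0.132 = 0.263266.
CI: 0.372 ± 0.263266 → (0.1087, 0.6353).
With 95% confidence, each one-unit increase in incubation time is associated with a change of between 0.1087 and 0.6353 log₁₀ CFU in bacterial colony count.

(0.1087, 0.6353)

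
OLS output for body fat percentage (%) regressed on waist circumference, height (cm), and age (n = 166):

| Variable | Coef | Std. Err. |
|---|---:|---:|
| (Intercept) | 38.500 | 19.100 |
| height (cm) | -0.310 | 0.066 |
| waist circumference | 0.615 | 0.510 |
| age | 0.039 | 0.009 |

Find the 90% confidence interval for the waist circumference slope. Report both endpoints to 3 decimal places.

(-0.229, 1.459)

Read off: b = 0.615, SE = 0.510 for waist circumference.
df = n − k − 1 = 166 − 3 − 1 = 162.
t* = t_{0.05, 162} = 1.654314.
Margin = t* × SE = 1.654314 × 0.510 = 0.84370.
CI: 0.615 ± 0.84370 → (-0.229, 1.459).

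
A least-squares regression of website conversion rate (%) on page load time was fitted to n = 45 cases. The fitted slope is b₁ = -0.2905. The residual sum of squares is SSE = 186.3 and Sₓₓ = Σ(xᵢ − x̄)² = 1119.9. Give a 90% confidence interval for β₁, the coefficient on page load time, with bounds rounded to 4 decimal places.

MSE = SSE/(n − 2) = 186.3/43 = 4.33256.
SE(b₁) = √(MSE/Sₓₓ) = √(4.33256/1119.9) = 0.0621989.
df = n − 2 = 43.
t* = t_{0.05, 43} = 1.681071.
Margin = t* × SE = 1.681071 × 0.0621989 = 0.104561.
CI: -0.2905 ± 0.104561 → (-0.3951, -0.1859).
With 90% confidence, each one-unit increase in page load time is associated with a change of between -0.3951 and -0.1859 % in website conversion rate.

(-0.3951, -0.1859)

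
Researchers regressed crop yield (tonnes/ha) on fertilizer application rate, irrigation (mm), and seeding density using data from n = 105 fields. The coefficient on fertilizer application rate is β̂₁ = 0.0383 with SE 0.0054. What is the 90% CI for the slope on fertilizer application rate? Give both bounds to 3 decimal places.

(0.029, 0.047)

df = n − k − 1 = 105 − 3 − 1 = 101.
t* = t_{0.05, 101} = 1.660081.
Margin = t* × SE = 1.660081 × 0.0054 = 0.00896.
CI: 0.0383 ± 0.00896 → (0.029, 0.047).
With 90% confidence, each one-unit increase in fertilizer application rate is associated with a change of between 0.029 and 0.047 tonnes/ha in crop yield, holding the other predictors fixed.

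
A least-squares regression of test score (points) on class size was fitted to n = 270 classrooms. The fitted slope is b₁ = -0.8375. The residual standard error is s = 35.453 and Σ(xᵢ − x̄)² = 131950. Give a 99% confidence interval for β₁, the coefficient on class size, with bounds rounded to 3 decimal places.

(-1.091, -0.584)

SE(b₁) = s/√Sₓₓ = 35.453/√131950 = 0.0975997.
df = n − 2 = 268.
t* = t_{0.005, 268} = 2.594298.
Margin = t* × SE = 2.594298 × 0.0975997 = 0.25320.
CI: -0.8375 ± 0.25320 → (-1.091, -0.584).
With 99% confidence, each one-unit increase in class size is associated with a change of between -1.091 and -0.584 points in test score.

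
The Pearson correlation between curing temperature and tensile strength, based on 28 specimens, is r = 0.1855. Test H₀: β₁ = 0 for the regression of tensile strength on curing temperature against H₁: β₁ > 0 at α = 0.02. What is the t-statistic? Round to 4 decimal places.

t = 0.9626

t = r·√(n − 2)/√(1 − r²) = 0.1855·√26/√0.96559 = 0.9626.
df = n − 2 = 26.
One-sided p ≈ 0.1723, which is ≥ 0.02, so fail to reject H₀.
The data do not give significant evidence of a linear association between curing temperature and tensile strength.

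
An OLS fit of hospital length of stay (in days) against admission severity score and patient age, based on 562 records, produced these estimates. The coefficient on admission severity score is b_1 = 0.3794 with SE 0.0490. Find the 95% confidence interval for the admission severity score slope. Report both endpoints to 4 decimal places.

df = n − k − 1 = 562 − 2 − 1 = 559.
t* = t_{0.025, 559} = 1.964217.
Margin = t* × SE = 1.964217 × 0.0490 = 0.096247.
CI: 0.3794 ± 0.096247 → (0.2832, 0.4756).
With 95% confidence, each one-unit increase in admission severity score is associated with a change of between 0.2832 and 0.4756 days in hospital length of stay, holding the other predictors fixed.

(0.2832, 0.4756)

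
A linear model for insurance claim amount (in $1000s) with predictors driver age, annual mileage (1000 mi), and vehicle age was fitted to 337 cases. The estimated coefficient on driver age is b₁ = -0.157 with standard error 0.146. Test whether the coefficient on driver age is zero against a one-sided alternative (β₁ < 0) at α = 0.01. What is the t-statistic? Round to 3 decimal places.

t = -1.075

H₀: β₁ = 0 vs H₁: β₁ < 0.
t = (b₁ − β₁⁰)/SE = -0.157 / 0.146 = -1.075.
df = n − k − 1 = 337 − 3 − 1 = 333.
One-sided p ≈ 0.1415, which is ≥ 0.01, so fail to reject H₀.
The data do not give significant evidence that the true slope on driver age is negative, holding the other predictors fixed.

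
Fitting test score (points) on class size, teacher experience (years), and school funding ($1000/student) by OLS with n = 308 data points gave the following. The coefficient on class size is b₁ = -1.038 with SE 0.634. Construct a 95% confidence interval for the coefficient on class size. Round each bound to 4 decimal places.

df = n − k − 1 = 308 − 3 − 1 = 304.
t* = t_{0.025, 304} = 1.967798.
Margin = t* × SE = 1.967798 × 0.634 = 1.247584.
CI: -1.038 ± 1.247584 → (-2.2856, 0.2096).
With 95% confidence, each one-unit increase in class size is associated with a change of between -2.2856 and 0.2096 points in test score, holding the other predictors fixed.

(-2.2856, 0.2096)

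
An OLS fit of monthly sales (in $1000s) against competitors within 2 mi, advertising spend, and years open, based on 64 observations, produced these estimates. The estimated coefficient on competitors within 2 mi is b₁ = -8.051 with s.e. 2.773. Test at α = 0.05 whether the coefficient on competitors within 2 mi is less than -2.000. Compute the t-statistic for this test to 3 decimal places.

t = -2.182

H₀: β₁ = -2.000 vs H₁: β₁ < -2.000.
t = (b₁ − β₁⁰)/SE = (-8.051 − (-2.000)) / 2.773 = -2.182.
df = n − k − 1 = 64 − 3 − 1 = 60.
One-sided p ≈ 0.0165, which is < 0.05, so reject H₀.
There is evidence that the true slope on competitors within 2 mi is below -2.000 $1000s per unit, holding the other predictors fixed.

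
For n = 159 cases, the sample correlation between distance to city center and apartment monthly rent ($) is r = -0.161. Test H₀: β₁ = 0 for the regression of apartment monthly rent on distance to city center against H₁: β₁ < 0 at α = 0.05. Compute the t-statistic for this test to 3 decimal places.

t = r·√(n − 2)/√(1 − r²) = -0.161·√157/√0.974079 = -2.044.
df = n − 2 = 157.
One-sided p ≈ 0.0213, which is < 0.05, so reject H₀.
There is evidence of a linear association between distance to city center and apartment monthly rent.

t = -2.044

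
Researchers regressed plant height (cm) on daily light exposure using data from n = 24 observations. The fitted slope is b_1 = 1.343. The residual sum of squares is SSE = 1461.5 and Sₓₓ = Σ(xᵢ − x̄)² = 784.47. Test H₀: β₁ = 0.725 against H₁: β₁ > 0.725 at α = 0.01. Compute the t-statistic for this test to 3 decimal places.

MSE = SSE/(n − 2) = 1461.5/22 = 66.4318.
SE(b_1) = √(MSE/Sₓₓ) = √(66.4318/784.47) = 0.291005.
t = (1.343 − 0.725) / 0.291005 = 2.124.
df = n − 2 = 22.
One-sided p ≈ 0.0226, which is ≥ 0.01, so fail to reject H₀.
The data do not give significant evidence that the true slope on daily light exposure exceeds 0.725 cm per unit.

t = 2.124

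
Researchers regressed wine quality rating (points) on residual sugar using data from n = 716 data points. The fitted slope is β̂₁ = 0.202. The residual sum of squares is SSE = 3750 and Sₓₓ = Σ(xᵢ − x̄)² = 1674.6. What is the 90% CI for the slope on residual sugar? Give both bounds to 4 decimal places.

MSE = SSE/(n − 2) = 3750/714 = 5.2521.
SE(β̂₁) = √(MSE/Sₓₓ) = √(5.2521/1674.6) = 0.056003.
df = n − 2 = 714.
t* = t_{0.05, 714} = 1.646991.
Margin = t* × SE = 1.646991 × 0.056003 = 0.092236.
CI: 0.202 ± 0.092236 → (0.1098, 0.2942).
With 90% confidence, each one-unit increase in residual sugar is associated with a change of between 0.1098 and 0.2942 points in wine quality rating.

(0.1098, 0.2942)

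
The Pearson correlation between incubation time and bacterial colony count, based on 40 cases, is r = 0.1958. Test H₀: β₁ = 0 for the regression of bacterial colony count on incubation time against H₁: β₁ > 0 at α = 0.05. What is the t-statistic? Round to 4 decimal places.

t = 1.2308

t = r·√(n − 2)/√(1 − r²) = 0.1958·√38/√0.961662 = 1.2308.
df = n − 2 = 38.
One-sided p ≈ 0.1130, which is ≥ 0.05, so fail to reject H₀.
The data do not give significant evidence of a linear association between incubation time and bacterial colony count.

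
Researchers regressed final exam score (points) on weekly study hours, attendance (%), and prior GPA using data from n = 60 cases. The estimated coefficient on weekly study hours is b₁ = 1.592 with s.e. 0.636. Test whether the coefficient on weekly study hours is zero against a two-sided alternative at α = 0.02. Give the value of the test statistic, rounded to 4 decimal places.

H₀: β₁ = 0 vs H₁: β₁ ≠ 0.
t = (b₁ − β₁⁰)/SE = 1.592 / 0.636 = 2.5031.
df = n − k − 1 = 60 − 3 − 1 = 56.
Two-sided p ≈ 0.0153, which is < 0.02, so reject H₀.
There is evidence that weekly study hours is associated with final exam score, holding the other predictors fixed.

t = 2.5031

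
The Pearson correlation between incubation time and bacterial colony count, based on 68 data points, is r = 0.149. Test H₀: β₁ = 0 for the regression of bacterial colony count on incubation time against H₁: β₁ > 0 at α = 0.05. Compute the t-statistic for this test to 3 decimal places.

t = r·√(n − 2)/√(1 − r²) = 0.149·√66/√0.977799 = 1.224.
df = n − 2 = 66.
One-sided p ≈ 0.1126, which is ≥ 0.05, so fail to reject H₀.
The data do not give significant evidence of a linear association between incubation time and bacterial colony count.

t = 1.224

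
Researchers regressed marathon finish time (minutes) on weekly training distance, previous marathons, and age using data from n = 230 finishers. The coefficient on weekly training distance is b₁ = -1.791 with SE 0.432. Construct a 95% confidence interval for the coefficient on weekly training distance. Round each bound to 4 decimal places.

(-2.6423, -0.9397)

df = n − k − 1 = 230 − 3 − 1 = 226.
t* = t_{0.025, 226} = 1.970516.
Margin = t* × SE = 1.970516 × 0.432 = 0.851263.
CI: -1.791 ± 0.851263 → (-2.6423, -0.9397).
With 95% confidence, each one-unit increase in weekly training distance is associated with a change of between -2.6423 and -0.9397 minutes in marathon finish time, holding the other predictors fixed.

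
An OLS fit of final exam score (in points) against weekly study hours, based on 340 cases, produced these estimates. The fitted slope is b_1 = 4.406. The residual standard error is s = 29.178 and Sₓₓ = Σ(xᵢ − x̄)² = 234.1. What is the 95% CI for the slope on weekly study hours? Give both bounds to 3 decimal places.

SE(b_1) = s/√Sₓₓ = 29.178/√234.1 = 1.90702.
df = n − 2 = 338.
t* = t_{0.025, 338} = 1.967007.
Margin = t* × SE = 1.967007 × 1.90702 = 3.75112.
CI: 4.406 ± 3.75112 → (0.655, 8.157).
With 95% confidence, each one-unit increase in weekly study hours is associated with a change of between 0.655 and 8.157 points in final exam score.

(0.655, 8.157)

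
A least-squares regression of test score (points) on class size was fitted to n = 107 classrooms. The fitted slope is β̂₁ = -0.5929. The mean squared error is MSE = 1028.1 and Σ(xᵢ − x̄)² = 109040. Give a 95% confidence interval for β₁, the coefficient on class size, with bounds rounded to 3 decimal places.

SE(β̂₁) = √(MSE/Sₓₓ) = √(1028.1/109040) = 0.0971012.
df = n − 2 = 105.
t* = t_{0.025, 105} = 1.982815.
Margin = t* × SE = 1.982815 × 0.0971012 = 0.19253.
CI: -0.5929 ± 0.19253 → (-0.785, -0.400).
With 95% confidence, each one-unit increase in class size is associated with a change of between -0.785 and -0.400 points in test score.

(-0.785, -0.400)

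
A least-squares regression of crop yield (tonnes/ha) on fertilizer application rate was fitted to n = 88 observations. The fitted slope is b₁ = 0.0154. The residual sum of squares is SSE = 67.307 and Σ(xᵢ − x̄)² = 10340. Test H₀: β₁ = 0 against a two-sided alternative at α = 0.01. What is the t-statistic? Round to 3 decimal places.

MSE = SSE/(n − 2) = 67.307/86 = 0.78264.
SE(b₁) = √(MSE/Sₓₓ) = √(0.78264/10340) = 0.00870003.
t = 0.0154 / 0.00870003 = 1.770.
df = n − 2 = 86.
Two-sided p ≈ 0.0803, which is ≥ 0.01, so fail to reject H₀.
The data do not give significant evidence of an association between fertilizer application rate and crop yield.

t = 1.770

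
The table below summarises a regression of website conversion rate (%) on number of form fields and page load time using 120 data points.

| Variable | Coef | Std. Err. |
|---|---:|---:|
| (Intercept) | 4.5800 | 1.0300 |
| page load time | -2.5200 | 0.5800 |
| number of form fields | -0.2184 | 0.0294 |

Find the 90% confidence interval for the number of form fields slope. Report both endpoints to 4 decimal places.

(-0.2671, -0.1697)

Read off: b = -0.2184, SE = 0.0294 for number of form fields.
df = n − k − 1 = 120 − 2 − 1 = 117.
t* = t_{0.05, 117} = 1.657982.
Margin = t* × SE = 1.657982 × 0.0294 = 0.048745.
CI: -0.2184 ± 0.048745 → (-0.2671, -0.1697).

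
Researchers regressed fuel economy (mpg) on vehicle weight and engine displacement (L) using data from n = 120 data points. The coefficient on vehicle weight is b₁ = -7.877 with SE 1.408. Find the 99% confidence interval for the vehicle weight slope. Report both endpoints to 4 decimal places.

df = n − k − 1 = 120 − 2 − 1 = 117.
t* = t_{0.005, 117} = 2.618504.
Margin = t* × SE = 2.618504 × 1.408 = 3.686854.
CI: -7.877 ± 3.686854 → (-11.5639, -4.1901).
With 99% confidence, each one-unit increase in vehicle weight is associated with a change of between -11.5639 and -4.1901 mpg in fuel economy, holding the other predictors fixed.

(-11.5639, -4.1901)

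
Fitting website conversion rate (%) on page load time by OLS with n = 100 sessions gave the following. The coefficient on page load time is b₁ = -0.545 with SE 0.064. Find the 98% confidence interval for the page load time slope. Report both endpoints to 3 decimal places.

(-0.696, -0.394)

df = n − 2 = 100 − 2 = 98.
t* = t_{0.01, 98} = 2.365002.
Margin = t* × SE = 2.365002 × 0.064 = 0.15136.
CI: -0.545 ± 0.15136 → (-0.696, -0.394).
With 98% confidence, each one-unit increase in page load time is associated with a change of between -0.696 and -0.394 % in website conversion rate.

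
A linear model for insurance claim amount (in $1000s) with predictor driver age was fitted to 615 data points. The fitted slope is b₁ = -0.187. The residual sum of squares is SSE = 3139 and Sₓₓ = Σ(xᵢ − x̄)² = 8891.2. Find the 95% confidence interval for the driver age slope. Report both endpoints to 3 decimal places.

MSE = SSE/(n − 2) = 3139/613 = 5.12072.
SE(b₁) = √(MSE/Sₓₓ) = √(5.12072/8891.2) = 0.0239986.
df = n − 2 = 613.
t* = t_{0.025, 613} = 1.963841.
Margin = t* × SE = 1.963841 × 0.0239986 = 0.04713.
CI: -0.187 ± 0.04713 → (-0.234, -0.140).
With 95% confidence, each one-unit increase in driver age is associated with a change of between -0.234 and -0.140 $1000s in insurance claim amount.

(-0.234, -0.140)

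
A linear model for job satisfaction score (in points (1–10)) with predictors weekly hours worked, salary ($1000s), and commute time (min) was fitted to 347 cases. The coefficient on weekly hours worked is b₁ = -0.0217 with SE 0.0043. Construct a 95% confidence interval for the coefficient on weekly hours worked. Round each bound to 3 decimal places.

(-0.030, -0.013)

df = n − k − 1 = 347 − 3 − 1 = 343.
t* = t_{0.025, 343} = 1.966904.
Margin = t* × SE = 1.966904 × 0.0043 = 0.00846.
CI: -0.0217 ± 0.00846 → (-0.030, -0.013).
With 95% confidence, each one-unit increase in weekly hours worked is associated with a change of between -0.030 and -0.013 points (1–10) in job satisfaction score, holding the other predictors fixed.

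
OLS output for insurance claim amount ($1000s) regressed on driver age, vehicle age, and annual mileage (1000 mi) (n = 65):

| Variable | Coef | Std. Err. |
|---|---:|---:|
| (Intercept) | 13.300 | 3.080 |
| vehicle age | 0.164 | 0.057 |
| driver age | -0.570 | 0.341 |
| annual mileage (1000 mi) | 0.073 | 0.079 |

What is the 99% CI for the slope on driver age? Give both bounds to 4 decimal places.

Read off: b = -0.570, SE = 0.341 for driver age.
df = n − k − 1 = 65 − 3 − 1 = 61.
t* = t_{0.005, 61} = 2.658857.
Margin = t* × SE = 2.658857 × 0.341 = 0.906670.
CI: -0.570 ± 0.906670 → (-1.4767, 0.3367).

(-1.4767, 0.3367)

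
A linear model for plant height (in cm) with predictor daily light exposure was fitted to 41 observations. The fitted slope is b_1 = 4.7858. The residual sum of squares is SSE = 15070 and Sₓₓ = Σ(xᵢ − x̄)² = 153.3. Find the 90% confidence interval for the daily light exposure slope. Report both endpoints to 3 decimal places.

(2.111, 7.461)

MSE = SSE/(n − 2) = 15070/39 = 386.41.
SE(b_1) = √(MSE/Sₓₓ) = √(386.41/153.3) = 1.58764.
df = n − 2 = 39.
t* = t_{0.05, 39} = 1.684875.
Margin = t* × SE = 1.684875 × 1.58764 = 2.67498.
CI: 4.7858 ± 2.67498 → (2.111, 7.461).
With 90% confidence, each one-unit increase in daily light exposure is associated with a change of between 2.111 and 7.461 cm in plant height.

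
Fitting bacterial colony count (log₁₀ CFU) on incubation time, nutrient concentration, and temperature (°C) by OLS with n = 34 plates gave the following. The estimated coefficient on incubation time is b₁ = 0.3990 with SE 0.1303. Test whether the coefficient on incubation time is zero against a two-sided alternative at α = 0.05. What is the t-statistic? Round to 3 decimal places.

t = 3.062

H₀: β₁ = 0 vs H₁: β₁ ≠ 0.
t = (b₁ − β₁⁰)/SE = 0.3990 / 0.1303 = 3.062.
df = n − k − 1 = 34 − 3 − 1 = 30.
Two-sided p ≈ 0.0046, which is < 0.05, so reject H₀.
There is evidence that incubation time is associated with bacterial colony count, holding the other predictors fixed.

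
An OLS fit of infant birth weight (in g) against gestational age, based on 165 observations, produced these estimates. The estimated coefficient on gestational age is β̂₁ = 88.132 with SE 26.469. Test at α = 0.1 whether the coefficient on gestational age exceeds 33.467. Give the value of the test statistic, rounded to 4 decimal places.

H₀: β₁ = 33.467 vs H₁: β₁ > 33.467.
t = (β̂₁ − β₁⁰)/SE = (88.132 − 33.467) / 26.469 = 2.0652.
df = n − 2 = 165 − 2 = 163.
One-sided p ≈ 0.0202, which is < 0.1, so reject H₀.
There is evidence that the true slope on gestational age exceeds 33.467 g per unit.

t = 2.0652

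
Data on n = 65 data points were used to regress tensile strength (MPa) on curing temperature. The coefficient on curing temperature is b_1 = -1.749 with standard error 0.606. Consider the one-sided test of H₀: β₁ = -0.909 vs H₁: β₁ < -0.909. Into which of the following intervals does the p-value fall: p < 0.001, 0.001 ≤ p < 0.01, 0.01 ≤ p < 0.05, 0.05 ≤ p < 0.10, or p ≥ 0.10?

0.05 ≤ p < 0.10

t = (-1.749 − (-0.909)) / 0.606 = -1.386.
df = n − 2 = 65 − 2 = 63.
One-sided p = P(T_{63} < t) ≈ 0.0853.
So 0.05 ≤ p < 0.10.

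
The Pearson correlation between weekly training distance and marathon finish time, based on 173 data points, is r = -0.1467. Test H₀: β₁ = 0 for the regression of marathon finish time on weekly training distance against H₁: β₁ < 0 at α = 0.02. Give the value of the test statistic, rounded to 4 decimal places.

t = -1.9393

t = r·√(n − 2)/√(1 − r²) = -0.1467·√171/√0.978479 = -1.9393.
df = n − 2 = 171.
One-sided p ≈ 0.0271, which is ≥ 0.02, so fail to reject H₀.
The data do not give significant evidence of a linear association between weekly training distance and marathon finish time.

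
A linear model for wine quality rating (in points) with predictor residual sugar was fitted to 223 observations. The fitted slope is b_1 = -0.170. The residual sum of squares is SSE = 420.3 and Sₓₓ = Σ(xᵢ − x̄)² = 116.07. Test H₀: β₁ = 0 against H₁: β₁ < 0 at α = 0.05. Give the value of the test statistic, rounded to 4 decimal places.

MSE = SSE/(n − 2) = 420.3/221 = 1.90181.
SE(b_1) = √(MSE/Sₓₓ) = √(1.90181/116.07) = 0.128004.
t = -0.170 / 0.128004 = -1.3281.
df = n − 2 = 221.
One-sided p ≈ 0.0928, which is ≥ 0.05, so fail to reject H₀.
The data do not give significant evidence that the true slope on residual sugar is negative.

t = -1.3281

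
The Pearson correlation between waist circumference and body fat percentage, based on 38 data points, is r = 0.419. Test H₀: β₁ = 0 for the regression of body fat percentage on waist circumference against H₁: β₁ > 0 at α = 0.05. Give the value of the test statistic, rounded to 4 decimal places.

t = r·√(n − 2)/√(1 − r²) = 0.419·√36/√0.824439 = 2.7688.
df = n − 2 = 36.
One-sided p ≈ 0.0044, which is < 0.05, so reject H₀.
There is evidence of a linear association between waist circumference and body fat percentage.

t = 2.7688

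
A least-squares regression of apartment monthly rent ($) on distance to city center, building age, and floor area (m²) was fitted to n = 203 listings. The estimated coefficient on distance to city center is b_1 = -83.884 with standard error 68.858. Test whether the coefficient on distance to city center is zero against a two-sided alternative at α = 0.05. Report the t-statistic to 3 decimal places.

H₀: β₁ = 0 vs H₁: β₁ ≠ 0.
t = (b_1 − β₁⁰)/SE = -83.884 / 68.858 = -1.218.
df = n − k − 1 = 203 − 3 − 1 = 199.
Two-sided p ≈ 0.2246, which is ≥ 0.05, so fail to reject H₀.
The data do not give significant evidence of an association between distance to city center and apartment monthly rent, after adjusting for the other predictors.

t = -1.218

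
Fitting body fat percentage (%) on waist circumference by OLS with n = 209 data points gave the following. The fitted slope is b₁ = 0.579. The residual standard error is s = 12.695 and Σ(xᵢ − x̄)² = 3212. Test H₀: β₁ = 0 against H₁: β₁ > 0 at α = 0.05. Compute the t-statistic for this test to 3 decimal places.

t = 2.585

SE(b₁) = s/√Sₓₓ = 12.695/√3212 = 0.223998.
t = 0.579 / 0.223998 = 2.585.
df = n − 2 = 207.
One-sided p ≈ 0.0052, which is < 0.05, so reject H₀.
There is evidence that the true slope on waist circumference is positive.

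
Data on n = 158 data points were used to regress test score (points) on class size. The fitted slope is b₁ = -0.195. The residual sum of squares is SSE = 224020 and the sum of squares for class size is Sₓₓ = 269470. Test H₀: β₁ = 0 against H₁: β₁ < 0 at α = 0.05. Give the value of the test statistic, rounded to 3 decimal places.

MSE = SSE/(n − 2) = 224020/156 = 1436.03.
SE(b₁) = √(MSE/Sₓₓ) = √(1436.03/269470) = 0.0730005.
t = -0.195 / 0.0730005 = -2.671.
df = n − 2 = 156.
One-sided p ≈ 0.0042, which is < 0.05, so reject H₀.
There is evidence that the true slope on class size is negative.

t = -2.671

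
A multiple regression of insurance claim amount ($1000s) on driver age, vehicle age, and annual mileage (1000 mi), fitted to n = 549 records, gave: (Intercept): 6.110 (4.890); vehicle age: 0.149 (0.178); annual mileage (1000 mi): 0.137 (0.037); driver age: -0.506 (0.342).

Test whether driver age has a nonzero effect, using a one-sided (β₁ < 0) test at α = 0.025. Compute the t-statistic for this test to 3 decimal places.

t = -1.480

Read off: b = -0.506, SE = 0.342 for driver age.
H₀: β₁ = 0 vs H₁: β₁ < 0.
t = -0.506 / 0.342 = -1.480.
df = n − k − 1 = 549 − 3 − 1 = 545.
One-sided p ≈ 0.0698, which is ≥ 0.025, so fail to reject H₀.
The data do not give significant evidence that the true slope on driver age is negative, holding the other predictors fixed.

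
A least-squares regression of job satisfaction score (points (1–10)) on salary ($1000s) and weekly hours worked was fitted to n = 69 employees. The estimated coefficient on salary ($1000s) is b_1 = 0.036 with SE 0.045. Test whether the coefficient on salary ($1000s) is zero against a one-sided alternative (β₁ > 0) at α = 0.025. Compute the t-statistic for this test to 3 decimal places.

H₀: β₁ = 0 vs H₁: β₁ > 0.
t = (b_1 − β₁⁰)/SE = 0.036 / 0.045 = 0.800.
df = n − k − 1 = 69 − 2 − 1 = 66.
One-sided p ≈ 0.2133, which is ≥ 0.025, so fail to reject H₀.
The data do not give significant evidence that the true slope on salary ($1000s) is positive, holding the other predictors fixed.

t = 0.800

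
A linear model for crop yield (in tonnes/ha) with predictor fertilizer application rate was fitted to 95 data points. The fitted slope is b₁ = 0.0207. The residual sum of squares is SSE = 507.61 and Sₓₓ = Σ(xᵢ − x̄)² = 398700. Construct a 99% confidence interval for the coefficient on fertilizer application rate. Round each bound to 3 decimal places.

MSE = SSE/(n − 2) = 507.61/93 = 5.45817.
SE(b₁) = √(MSE/Sₓₓ) = √(5.45817/398700) = 0.00369999.
df = n − 2 = 93.
t* = t_{0.005, 93} = 2.629732.
Margin = t* × SE = 2.629732 × 0.00369999 = 0.00973.
CI: 0.0207 ± 0.00973 → (0.011, 0.030).
With 99% confidence, each one-unit increase in fertilizer application rate is associated with a change of between 0.011 and 0.030 tonnes/ha in crop yield.

(0.011, 0.030)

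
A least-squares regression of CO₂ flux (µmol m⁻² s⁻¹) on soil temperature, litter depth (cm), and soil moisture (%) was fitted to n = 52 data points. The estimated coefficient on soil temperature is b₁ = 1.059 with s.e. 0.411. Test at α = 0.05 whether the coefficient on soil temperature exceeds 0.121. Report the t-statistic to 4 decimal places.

H₀: β₁ = 0.121 vs H₁: β₁ > 0.121.
t = (b₁ − β₁⁰)/SE = (1.059 − 0.121) / 0.411 = 2.2822.
df = n − k − 1 = 52 − 3 − 1 = 48.
One-sided p ≈ 0.0135, which is < 0.05, so reject H₀.
There is evidence that the true slope on soil temperature exceeds 0.121 µmol m⁻² s⁻¹ per unit, holding the other predictors fixed.

t = 2.2822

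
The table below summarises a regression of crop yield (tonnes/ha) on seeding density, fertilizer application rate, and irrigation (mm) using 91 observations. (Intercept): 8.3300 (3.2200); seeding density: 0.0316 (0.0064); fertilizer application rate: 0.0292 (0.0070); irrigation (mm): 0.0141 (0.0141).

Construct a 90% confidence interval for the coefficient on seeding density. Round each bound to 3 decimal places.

Read off: b = 0.0316, SE = 0.0064 for seeding density.
df = n − k − 1 = 91 − 3 − 1 = 87.
t* = t_{0.05, 87} = 1.662557.
Margin = t* × SE = 1.662557 × 0.0064 = 0.01064.
CI: 0.0316 ± 0.01064 → (0.021, 0.042).

(0.021, 0.042)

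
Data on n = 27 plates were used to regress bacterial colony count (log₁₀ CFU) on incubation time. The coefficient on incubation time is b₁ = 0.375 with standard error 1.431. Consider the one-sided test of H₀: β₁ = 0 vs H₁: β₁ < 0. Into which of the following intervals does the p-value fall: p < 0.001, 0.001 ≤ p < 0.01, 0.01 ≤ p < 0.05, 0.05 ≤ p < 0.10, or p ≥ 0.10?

p ≥ 0.10

t = 0.375 / 1.431 = 0.262.
df = n − 2 = 27 − 2 = 25.
One-sided p = P(T_{25} < t) ≈ 0.6023.
So p ≥ 0.10.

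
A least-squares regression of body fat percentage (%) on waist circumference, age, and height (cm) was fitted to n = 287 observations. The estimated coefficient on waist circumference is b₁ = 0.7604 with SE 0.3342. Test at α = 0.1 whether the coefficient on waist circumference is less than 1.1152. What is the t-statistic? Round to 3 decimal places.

t = -1.062

H₀: β₁ = 1.1152 vs H₁: β₁ < 1.1152.
t = (b₁ − β₁⁰)/SE = (0.7604 − 1.1152) / 0.3342 = -1.062.
df = n − k − 1 = 287 − 3 − 1 = 283.
One-sided p ≈ 0.1447, which is ≥ 0.1, so fail to reject H₀.
The data do not give significant evidence that the true slope on waist circumference is below 1.1152 % per unit, holding the other predictors fixed.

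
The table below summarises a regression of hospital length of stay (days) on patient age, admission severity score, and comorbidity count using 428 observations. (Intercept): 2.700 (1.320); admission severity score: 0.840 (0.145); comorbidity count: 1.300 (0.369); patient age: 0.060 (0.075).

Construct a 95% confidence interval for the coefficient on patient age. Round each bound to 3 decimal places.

(-0.087, 0.207)

Read off: b = 0.060, SE = 0.075 for patient age.
df = n − k − 1 = 428 − 3 − 1 = 424.
t* = t_{0.025, 424} = 1.965575.
Margin = t* × SE = 1.965575 × 0.075 = 0.14742.
CI: 0.060 ± 0.14742 → (-0.087, 0.207).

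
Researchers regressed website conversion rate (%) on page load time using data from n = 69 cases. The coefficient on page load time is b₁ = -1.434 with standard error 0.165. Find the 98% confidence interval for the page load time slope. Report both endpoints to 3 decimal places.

df = n − 2 = 69 − 2 = 67.
t* = t_{0.01, 67} = 2.383302.
Margin = t* × SE = 2.383302 × 0.165 = 0.39324.
CI: -1.434 ± 0.39324 → (-1.827, -1.041).
With 98% confidence, each one-unit increase in page load time is associated with a change of between -1.827 and -1.041 % in website conversion rate.

(-1.827, -1.041)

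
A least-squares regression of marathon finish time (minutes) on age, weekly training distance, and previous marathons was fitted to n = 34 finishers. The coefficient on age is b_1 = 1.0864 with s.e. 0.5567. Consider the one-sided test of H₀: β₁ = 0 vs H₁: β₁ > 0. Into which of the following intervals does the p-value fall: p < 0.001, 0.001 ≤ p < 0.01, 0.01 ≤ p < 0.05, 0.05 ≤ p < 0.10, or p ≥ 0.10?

0.01 ≤ p < 0.05

t = 1.0864 / 0.5567 = 1.951.
df = n − k − 1 = 34 − 3 − 1 = 30.
One-sided p = P(T_{30} > t) ≈ 0.0302.
So 0.01 ≤ p < 0.05.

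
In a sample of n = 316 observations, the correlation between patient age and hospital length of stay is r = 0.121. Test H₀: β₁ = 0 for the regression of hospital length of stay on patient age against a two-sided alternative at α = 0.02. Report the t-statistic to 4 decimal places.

t = 2.1600

t = r·√(n − 2)/√(1 − r²) = 0.121·√314/√0.985359 = 2.1600.
df = n − 2 = 314.
Two-sided p ≈ 0.0315, which is ≥ 0.02, so fail to reject H₀.
The data do not give significant evidence of a linear association between patient age and hospital length of stay.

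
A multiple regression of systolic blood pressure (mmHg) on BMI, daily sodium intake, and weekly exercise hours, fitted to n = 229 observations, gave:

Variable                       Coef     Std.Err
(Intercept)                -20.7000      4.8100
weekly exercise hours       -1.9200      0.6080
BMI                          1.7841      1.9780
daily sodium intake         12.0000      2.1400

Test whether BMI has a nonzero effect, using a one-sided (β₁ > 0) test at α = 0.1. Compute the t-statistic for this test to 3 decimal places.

Read off: b = 1.7841, SE = 1.9780 for BMI.
H₀: β₁ = 0 vs H₁: β₁ > 0.
t = 1.7841 / 1.9780 = 0.902.
df = n − k − 1 = 229 − 3 − 1 = 225.
One-sided p ≈ 0.1840, which is ≥ 0.1, so fail to reject H₀.
The data do not give significant evidence that the true slope on BMI is positive, holding the other predictors fixed.

t = 0.902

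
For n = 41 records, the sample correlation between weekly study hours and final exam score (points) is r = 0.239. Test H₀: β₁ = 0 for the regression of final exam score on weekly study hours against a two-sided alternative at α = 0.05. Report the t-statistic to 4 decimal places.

t = 1.5371

t = r·√(n − 2)/√(1 − r²) = 0.239·√39/√0.942879 = 1.5371.
df = n − 2 = 39.
Two-sided p ≈ 0.1323, which is ≥ 0.05, so fail to reject H₀.
The data do not give significant evidence of a linear association between weekly study hours and final exam score.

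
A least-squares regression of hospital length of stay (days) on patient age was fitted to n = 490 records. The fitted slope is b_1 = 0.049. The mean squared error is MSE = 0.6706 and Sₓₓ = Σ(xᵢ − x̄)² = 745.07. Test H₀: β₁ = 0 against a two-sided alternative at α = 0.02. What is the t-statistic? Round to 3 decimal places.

t = 1.633

SE(b_1) = √(MSE/Sₓₓ) = √(0.6706/745.07) = 0.0300008.
t = 0.049 / 0.0300008 = 1.633.
df = n − 2 = 488.
Two-sided p ≈ 0.1031, which is ≥ 0.02, so fail to reject H₀.
The data do not give significant evidence of an association between patient age and hospital length of stay.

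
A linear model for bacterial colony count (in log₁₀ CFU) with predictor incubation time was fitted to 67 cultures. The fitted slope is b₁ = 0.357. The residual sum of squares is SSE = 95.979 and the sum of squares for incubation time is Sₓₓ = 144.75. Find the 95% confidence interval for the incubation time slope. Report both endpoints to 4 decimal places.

(0.1553, 0.5587)

MSE = SSE/(n − 2) = 95.979/65 = 1.4766.
SE(b₁) = √(MSE/Sₓₓ) = √(1.4766/144.75) = 0.101.
df = n − 2 = 65.
t* = t_{0.025, 65} = 1.997138.
Margin = t* × SE = 1.997138 × 0.101 = 0.201711.
CI: 0.357 ± 0.201711 → (0.1553, 0.5587).
With 95% confidence, each one-unit increase in incubation time is associated with a change of between 0.1553 and 0.5587 log₁₀ CFU in bacterial colony count.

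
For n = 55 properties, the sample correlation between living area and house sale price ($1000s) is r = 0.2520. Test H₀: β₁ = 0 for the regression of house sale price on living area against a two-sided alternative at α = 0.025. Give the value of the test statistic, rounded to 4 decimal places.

t = 1.8958

t = r·√(n − 2)/√(1 − r²) = 0.2520·√53/√0.936496 = 1.8958.
df = n − 2 = 53.
Two-sided p ≈ 0.0634, which is ≥ 0.025, so fail to reject H₀.
The data do not give significant evidence of a linear association between living area and house sale price.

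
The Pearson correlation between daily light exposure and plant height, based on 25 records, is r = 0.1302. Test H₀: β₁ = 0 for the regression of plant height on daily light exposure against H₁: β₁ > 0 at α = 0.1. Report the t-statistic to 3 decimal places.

t = r·√(n − 2)/√(1 − r²) = 0.1302·√23/√0.983048 = 0.630.
df = n − 2 = 23.
One-sided p ≈ 0.2675, which is ≥ 0.1, so fail to reject H₀.
The data do not give significant evidence of a linear association between daily light exposure and plant height.

t = 0.630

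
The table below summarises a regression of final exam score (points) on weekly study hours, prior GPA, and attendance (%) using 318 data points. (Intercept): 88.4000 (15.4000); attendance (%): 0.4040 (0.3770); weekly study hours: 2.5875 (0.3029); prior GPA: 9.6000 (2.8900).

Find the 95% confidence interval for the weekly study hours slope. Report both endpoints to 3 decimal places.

(1.992, 3.183)

Read off: b = 2.5875, SE = 0.3029 for weekly study hours.
df = n − k − 1 = 318 − 3 − 1 = 314.
t* = t_{0.025, 314} = 1.967548.
Margin = t* × SE = 1.967548 × 0.3029 = 0.59597.
CI: 2.5875 ± 0.59597 → (1.992, 3.183).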